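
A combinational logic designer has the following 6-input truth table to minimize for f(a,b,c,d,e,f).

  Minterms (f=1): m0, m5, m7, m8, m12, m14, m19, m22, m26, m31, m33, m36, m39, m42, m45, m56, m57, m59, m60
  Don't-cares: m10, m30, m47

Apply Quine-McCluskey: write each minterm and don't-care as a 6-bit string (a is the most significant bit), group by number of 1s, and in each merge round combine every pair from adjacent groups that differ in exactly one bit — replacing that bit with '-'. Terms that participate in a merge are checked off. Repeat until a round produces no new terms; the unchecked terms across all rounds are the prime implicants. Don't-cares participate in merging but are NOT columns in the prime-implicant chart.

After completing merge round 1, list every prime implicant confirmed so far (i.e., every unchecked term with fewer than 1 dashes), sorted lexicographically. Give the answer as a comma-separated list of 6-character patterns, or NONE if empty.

010011, 100001, 100100

[col 0] 000000*, 000101*, 000111*, 001000*, 001010*, 001100*, 001110*, 010011, 010110*, 011010*, 011110*, 011111*, 100001, 100100, 100111*, 101010*, 101101*, 101111*, 111000*, 111001*, 111011*, 111100*
[col 1] -00111, -01010, 0-1010*, 0-1110*, 00-000, 0001-1, 001-00*, 001-10*, 0010-0*, 0011-0*, 01-110, 011-10*, 01111-, 10-111, 1011-1, 111-00, 1110-1, 11100-
[col 2] 0-1-10, 001--0
Prime implicants: -00111, -01010, 0-1-10, 00-000, 0001-1, 001--0, 01-110, 010011, 01111-, 10-111, 100001, 100100, 1011-1, 111-00, 1110-1, 11100-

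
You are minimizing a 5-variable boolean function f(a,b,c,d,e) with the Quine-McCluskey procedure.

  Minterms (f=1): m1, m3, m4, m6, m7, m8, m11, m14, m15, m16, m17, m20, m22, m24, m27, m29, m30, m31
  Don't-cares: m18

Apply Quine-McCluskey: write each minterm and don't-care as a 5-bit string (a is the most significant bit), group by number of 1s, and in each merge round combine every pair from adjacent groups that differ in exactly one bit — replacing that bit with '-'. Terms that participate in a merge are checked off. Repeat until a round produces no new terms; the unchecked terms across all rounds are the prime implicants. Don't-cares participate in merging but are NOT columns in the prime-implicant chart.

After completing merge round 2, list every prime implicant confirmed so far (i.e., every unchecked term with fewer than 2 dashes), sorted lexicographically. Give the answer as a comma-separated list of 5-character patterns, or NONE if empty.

-0001, -1000, 000-1, 1-000, 1000-, 111-1

size-2^0 implicants → 00001(✓)  00011(✓)  00100(✓)  00110(✓)  00111(✓)  01000(✓)  01011(✓)  01110(✓)  01111(✓)  10000(✓)  10001(✓)  10010(✓)  10100(✓)  10110(✓)  11000(✓)  11011(✓)  11101(✓)  11110(✓)  11111(✓)
size-2^1 implicants → -0001  -0100(✓)  -0110(✓)  -1000  -1011(✓)  -1110(✓)  -1111(✓)  0-011(✓)  0-110(✓)  0-111(✓)  00-11(✓)  000-1  001-0(✓)  0011-(✓)  01-11(✓)  0111-(✓)  1-000  1-110(✓)  10-00(✓)  10-10(✓)  100-0(✓)  1000-  101-0(✓)  11-11(✓)  111-1  1111-(✓)
size-2^2 implicants → --110  -01-0  -1-11  -111-  0--11  0-11-  10--0
Unchecked terms (primes): --110, -0001, -01-0, -1-11, -1000, -111-, 0--11, 0-11-, 000-1, 1-000, 10--0, 1000-, 111-1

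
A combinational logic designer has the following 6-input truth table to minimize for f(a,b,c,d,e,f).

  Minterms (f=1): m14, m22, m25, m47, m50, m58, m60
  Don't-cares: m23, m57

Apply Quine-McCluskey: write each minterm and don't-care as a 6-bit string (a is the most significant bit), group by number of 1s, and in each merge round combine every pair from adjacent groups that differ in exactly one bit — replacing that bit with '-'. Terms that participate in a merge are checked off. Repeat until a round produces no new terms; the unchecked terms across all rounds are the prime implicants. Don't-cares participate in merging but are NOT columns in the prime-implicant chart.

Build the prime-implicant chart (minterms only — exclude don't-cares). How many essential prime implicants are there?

Round 0: 001110 010110✓ 010111✓ 011001✓ 101111 110010✓ 111001✓ 111010✓ 111100
Round 1: -11001 01011- 11-010
PIs = {-11001, 001110, 01011-, 101111, 11-010, 111100}
Coverage chart:
  m14: 001110 ←essential
  m22: 01011- ←essential
  m25: -11001 ←essential
  m47: 101111 ←essential
  m50: 11-010 ←essential
  m58: 11-010 ←essential
  m60: 111100 ←essential
Essential: -11001, 001110, 01011-, 101111, 11-010, 111100

6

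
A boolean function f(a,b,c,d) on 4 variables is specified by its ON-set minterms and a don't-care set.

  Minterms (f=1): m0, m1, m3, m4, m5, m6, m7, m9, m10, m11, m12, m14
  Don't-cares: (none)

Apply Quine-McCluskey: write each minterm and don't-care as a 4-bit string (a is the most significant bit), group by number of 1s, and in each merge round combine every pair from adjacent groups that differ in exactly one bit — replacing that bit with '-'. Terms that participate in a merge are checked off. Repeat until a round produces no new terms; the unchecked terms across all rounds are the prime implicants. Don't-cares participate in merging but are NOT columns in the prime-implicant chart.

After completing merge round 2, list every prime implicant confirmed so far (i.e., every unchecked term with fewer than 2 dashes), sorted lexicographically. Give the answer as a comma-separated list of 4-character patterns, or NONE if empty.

Round 0: 0000✓ 0001✓ 0011✓ 0100✓ 0101✓ 0110✓ 0111✓ 1001✓ 1010✓ 1011✓ 1100✓ 1110✓
Round 1: -001✓ -011✓ -100✓ -110✓ 0-00✓ 0-01✓ 0-11✓ 00-1✓ 000-✓ 01-0✓ 01-1✓ 010-✓ 011-✓ 1-10 10-1✓ 101- 11-0✓
Round 2: -0-1 -1-0 0--1 0-0- 01--
PIs = {-0-1, -1-0, 0--1, 0-0-, 01--, 1-10, 101-}

1-10, 101-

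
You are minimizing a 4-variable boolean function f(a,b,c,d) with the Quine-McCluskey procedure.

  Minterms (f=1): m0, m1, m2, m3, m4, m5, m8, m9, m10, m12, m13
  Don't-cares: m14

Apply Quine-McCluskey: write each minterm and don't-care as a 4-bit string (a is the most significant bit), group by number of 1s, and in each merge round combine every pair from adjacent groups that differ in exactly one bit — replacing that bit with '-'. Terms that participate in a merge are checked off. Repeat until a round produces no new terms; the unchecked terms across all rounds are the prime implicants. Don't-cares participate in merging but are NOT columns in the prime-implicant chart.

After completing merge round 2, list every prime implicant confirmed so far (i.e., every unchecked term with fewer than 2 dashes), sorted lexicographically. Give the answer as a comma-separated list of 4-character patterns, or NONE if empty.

size-2^0 implicants → 0000(✓)  0001(✓)  0010(✓)  0011(✓)  0100(✓)  0101(✓)  1000(✓)  1001(✓)  1010(✓)  1100(✓)  1101(✓)  1110(✓)
size-2^1 implicants → -000(✓)  -001(✓)  -010(✓)  -100(✓)  -101(✓)  0-00(✓)  0-01(✓)  00-0(✓)  00-1(✓)  000-(✓)  001-(✓)  010-(✓)  1-00(✓)  1-01(✓)  1-10(✓)  10-0(✓)  100-(✓)  11-0(✓)  110-(✓)
size-2^2 implicants → --00(✓)  --01(✓)  -0-0  -00-(✓)  -10-(✓)  0-0-(✓)  00--  1--0  1-0-(✓)
size-2^3 implicants → --0-
Unchecked terms (primes): --0-, -0-0, 00--, 1--0

NONE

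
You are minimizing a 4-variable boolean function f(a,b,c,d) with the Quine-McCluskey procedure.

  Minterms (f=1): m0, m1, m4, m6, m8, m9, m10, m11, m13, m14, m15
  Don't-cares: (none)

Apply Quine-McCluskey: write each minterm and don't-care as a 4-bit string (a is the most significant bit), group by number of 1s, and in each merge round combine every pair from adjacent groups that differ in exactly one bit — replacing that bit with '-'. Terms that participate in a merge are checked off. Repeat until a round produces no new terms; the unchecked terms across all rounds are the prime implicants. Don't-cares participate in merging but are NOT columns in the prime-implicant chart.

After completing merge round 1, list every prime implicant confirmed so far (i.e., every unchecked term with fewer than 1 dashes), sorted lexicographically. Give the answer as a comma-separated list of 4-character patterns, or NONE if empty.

[col 0] 0000*, 0001*, 0100*, 0110*, 1000*, 1001*, 1010*, 1011*, 1101*, 1110*, 1111*
[col 1] -000*, -001*, -110, 0-00, 000-*, 01-0, 1-01*, 1-10*, 1-11*, 10-0*, 10-1*, 100-*, 101-*, 11-1*, 111-*
[col 2] -00-, 1--1, 1-1-, 10--
Prime implicants: -00-, -110, 0-00, 01-0, 1--1, 1-1-, 10--

NONE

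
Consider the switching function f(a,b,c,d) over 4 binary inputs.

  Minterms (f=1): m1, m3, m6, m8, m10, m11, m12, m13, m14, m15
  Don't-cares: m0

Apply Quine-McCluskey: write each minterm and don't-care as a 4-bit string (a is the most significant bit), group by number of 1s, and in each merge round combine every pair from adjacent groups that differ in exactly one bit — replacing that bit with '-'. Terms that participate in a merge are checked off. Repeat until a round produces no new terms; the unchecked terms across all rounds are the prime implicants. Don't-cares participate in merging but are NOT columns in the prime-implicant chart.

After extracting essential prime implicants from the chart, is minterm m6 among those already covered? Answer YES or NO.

YES

[col 0] 0000*, 0001*, 0011*, 0110*, 1000*, 1010*, 1011*, 1100*, 1101*, 1110*, 1111*
[col 1] -000, -011, -110, 00-1, 000-, 1-00*, 1-10*, 1-11*, 10-0*, 101-*, 11-0*, 11-1*, 110-*, 111-*
[col 2] 1--0, 1-1-, 11--
Prime implicants: -000, -011, -110, 00-1, 000-, 1--0, 1-1-, 11--
PI chart (minterm → PIs covering it):
  1 | 00-1,000-
  3 | -011,00-1
  6 | -110  (sole → essential)
  8 | -000,1--0
  10 | 1--0,1-1-
  11 | -011,1-1-
  12 | 1--0,11--
  13 | 11--  (sole → essential)
  14 | -110,1--0,1-1-,11--
  15 | 1-1-,11--
Essential prime implicants: -110, 11--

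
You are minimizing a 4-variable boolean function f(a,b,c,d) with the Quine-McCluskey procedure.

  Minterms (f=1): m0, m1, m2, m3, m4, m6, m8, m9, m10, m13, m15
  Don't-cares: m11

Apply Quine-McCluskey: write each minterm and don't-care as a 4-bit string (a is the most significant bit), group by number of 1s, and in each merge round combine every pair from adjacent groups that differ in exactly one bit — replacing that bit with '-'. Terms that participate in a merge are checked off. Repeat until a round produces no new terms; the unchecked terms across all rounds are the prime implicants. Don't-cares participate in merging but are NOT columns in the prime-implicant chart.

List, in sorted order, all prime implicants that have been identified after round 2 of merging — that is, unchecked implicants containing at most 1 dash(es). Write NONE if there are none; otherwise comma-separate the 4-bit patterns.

size-2^0 implicants → 0000(✓)  0001(✓)  0010(✓)  0011(✓)  0100(✓)  0110(✓)  1000(✓)  1001(✓)  1010(✓)  1011(✓)  1101(✓)  1111(✓)
size-2^1 implicants → -000(✓)  -001(✓)  -010(✓)  -011(✓)  0-00(✓)  0-10(✓)  00-0(✓)  00-1(✓)  000-(✓)  001-(✓)  01-0(✓)  1-01(✓)  1-11(✓)  10-0(✓)  10-1(✓)  100-(✓)  101-(✓)  11-1(✓)
size-2^2 implicants → -0-0(✓)  -0-1(✓)  -00-(✓)  -01-(✓)  0--0  00--(✓)  1--1  10--(✓)
size-2^3 implicants → -0--
Unchecked terms (primes): -0--, 0--0, 1--1

NONE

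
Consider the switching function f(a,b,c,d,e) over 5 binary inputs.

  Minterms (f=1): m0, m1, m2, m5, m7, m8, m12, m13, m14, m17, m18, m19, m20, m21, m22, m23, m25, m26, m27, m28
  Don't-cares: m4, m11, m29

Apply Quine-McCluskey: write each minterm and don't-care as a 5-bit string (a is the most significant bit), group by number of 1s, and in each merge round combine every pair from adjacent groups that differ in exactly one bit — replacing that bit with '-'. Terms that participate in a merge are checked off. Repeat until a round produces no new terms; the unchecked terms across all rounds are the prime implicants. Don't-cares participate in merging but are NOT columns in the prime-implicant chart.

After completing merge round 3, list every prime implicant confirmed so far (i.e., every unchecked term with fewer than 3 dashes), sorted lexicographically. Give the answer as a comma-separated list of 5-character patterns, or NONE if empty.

-0-01, -0010, -01-1, -1011, 0--00, 00-0-, 000-0, 011-0, 1--01, 1-0-1, 1-01-, 10--1, 10-1-, 101--

[col 0] 00000*, 00001*, 00010*, 00100*, 00101*, 00111*, 01000*, 01011*, 01100*, 01101*, 01110*, 10001*, 10010*, 10011*, 10100*, 10101*, 10110*, 10111*, 11001*, 11010*, 11011*, 11100*, 11101*
[col 1] -0001*, -0010, -0100*, -0101*, -0111*, -1011, -1100*, -1101*, 0-000*, 0-100*, 0-101*, 00-00*, 00-01*, 000-0, 0000-*, 001-1*, 0010-*, 01-00*, 011-0, 0110-*, 1-001*, 1-010*, 1-011*, 1-100*, 1-101*, 10-01*, 10-10*, 10-11*, 100-1*, 1001-*, 101-0*, 101-1*, 1010-*, 1011-*, 11-01*, 110-1*, 1101-*, 1110-*
[col 2] --100*, --101*, -0-01, -01-1, -010-*, -110-*, 0--00, 0-10-*, 00-0-, 1--01, 1-0-1, 1-01-, 1-10-*, 10--1, 10-1-, 101--
[col 3] --10-
Prime implicants: --10-, -0-01, -0010, -01-1, -1011, 0--00, 00-0-, 000-0, 011-0, 1--01, 1-0-1, 1-01-, 10--1, 10-1-, 101--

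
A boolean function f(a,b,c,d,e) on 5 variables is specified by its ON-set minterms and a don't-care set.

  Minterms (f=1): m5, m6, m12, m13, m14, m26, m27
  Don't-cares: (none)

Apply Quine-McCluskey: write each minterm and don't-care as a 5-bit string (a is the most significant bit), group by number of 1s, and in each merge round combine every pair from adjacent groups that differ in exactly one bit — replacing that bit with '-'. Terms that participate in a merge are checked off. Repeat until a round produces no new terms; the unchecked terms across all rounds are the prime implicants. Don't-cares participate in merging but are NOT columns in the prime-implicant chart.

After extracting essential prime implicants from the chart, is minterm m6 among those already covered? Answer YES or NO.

YES

Round 0: 00101✓ 00110✓ 01100✓ 01101✓ 01110✓ 11010✓ 11011✓
Round 1: 0-101 0-110 011-0 0110- 1101-
PIs = {0-101, 0-110, 011-0, 0110-, 1101-}
Coverage chart:
  m5: 0-101 ←essential
  m6: 0-110 ←essential
  m12: 011-0,0110-
  m13: 0-101,0110-
  m14: 0-110,011-0
  m26: 1101- ←essential
  m27: 1101- ←essential
Essential: 0-101, 0-110, 1101-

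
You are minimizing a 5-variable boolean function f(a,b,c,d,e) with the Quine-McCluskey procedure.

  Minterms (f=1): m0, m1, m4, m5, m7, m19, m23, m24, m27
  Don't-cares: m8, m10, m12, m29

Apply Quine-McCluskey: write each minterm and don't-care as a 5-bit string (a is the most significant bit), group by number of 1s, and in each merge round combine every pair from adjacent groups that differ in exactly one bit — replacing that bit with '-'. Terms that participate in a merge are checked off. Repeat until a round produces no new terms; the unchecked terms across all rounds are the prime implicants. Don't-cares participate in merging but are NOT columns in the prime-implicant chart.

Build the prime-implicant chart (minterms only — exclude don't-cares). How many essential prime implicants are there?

3

size-2^0 implicants → 00000(✓)  00001(✓)  00100(✓)  00101(✓)  00111(✓)  01000(✓)  01010(✓)  01100(✓)  10011(✓)  10111(✓)  11000(✓)  11011(✓)  11101
size-2^1 implicants → -0111  -1000  0-000(✓)  0-100(✓)  00-00(✓)  00-01(✓)  0000-(✓)  001-1  0010-(✓)  01-00(✓)  010-0  1-011  10-11
size-2^2 implicants → 0--00  00-0-
Unchecked terms (primes): -0111, -1000, 0--00, 00-0-, 001-1, 010-0, 1-011, 10-11, 11101
Minterm coverage:
  m0 ⊆ 0--00,00-0-
  m1 ⊆ 00-0- [E]
  m4 ⊆ 0--00,00-0-
  m5 ⊆ 00-0-,001-1
  m7 ⊆ -0111,001-1
  m19 ⊆ 1-011,10-11
  m23 ⊆ -0111,10-11
  m24 ⊆ -1000 [E]
  m27 ⊆ 1-011 [E]
E = {-1000, 00-0-, 1-011}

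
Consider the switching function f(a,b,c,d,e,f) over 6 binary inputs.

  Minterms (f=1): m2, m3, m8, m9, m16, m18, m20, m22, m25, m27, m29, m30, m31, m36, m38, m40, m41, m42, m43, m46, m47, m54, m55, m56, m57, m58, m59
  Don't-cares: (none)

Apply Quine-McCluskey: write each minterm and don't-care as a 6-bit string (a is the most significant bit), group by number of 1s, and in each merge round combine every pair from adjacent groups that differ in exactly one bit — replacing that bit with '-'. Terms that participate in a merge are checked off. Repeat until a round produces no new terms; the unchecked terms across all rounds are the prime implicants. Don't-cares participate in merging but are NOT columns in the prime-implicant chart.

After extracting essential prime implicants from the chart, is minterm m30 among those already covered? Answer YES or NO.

size-2^0 implicants → 000010(✓)  000011(✓)  001000(✓)  001001(✓)  010000(✓)  010010(✓)  010100(✓)  010110(✓)  011001(✓)  011011(✓)  011101(✓)  011110(✓)  011111(✓)  100100(✓)  100110(✓)  101000(✓)  101001(✓)  101010(✓)  101011(✓)  101110(✓)  101111(✓)  110110(✓)  110111(✓)  111000(✓)  111001(✓)  111010(✓)  111011(✓)
size-2^1 implicants → -01000(✓)  -01001(✓)  -10110  -11001(✓)  -11011(✓)  0-0010  0-1001(✓)  00001-  00100-(✓)  01-110  010-00(✓)  010-10(✓)  0100-0(✓)  0101-0(✓)  011-01(✓)  011-11(✓)  0110-1(✓)  0111-1(✓)  01111-  1-0110  1-1000(✓)  1-1001(✓)  1-1010(✓)  1-1011(✓)  10-110  1001-0  101-10(✓)  101-11(✓)  1010-0(✓)  1010-1(✓)  10100-(✓)  10101-(✓)  10111-(✓)  11011-  1110-0(✓)  1110-1(✓)  11100-(✓)  11101-(✓)
size-2^2 implicants → --1001  -0100-  -110-1  010--0  011--1  1-10-0(✓)  1-10-1(✓)  1-100-(✓)  1-101-(✓)  101-1-  1010--(✓)  1110--(✓)
size-2^3 implicants → 1-10--
Unchecked terms (primes): --1001, -0100-, -10110, -110-1, 0-0010, 00001-, 01-110, 010--0, 011--1, 01111-, 1-0110, 1-10--, 10-110, 1001-0, 101-1-, 11011-
Minterm coverage:
  m2 ⊆ 0-0010,00001-
  m3 ⊆ 00001- [E]
  m8 ⊆ -0100- [E]
  m9 ⊆ --1001,-0100-
  m16 ⊆ 010--0 [E]
  m18 ⊆ 0-0010,010--0
  m20 ⊆ 010--0 [E]
  m22 ⊆ -10110,01-110,010--0
  m25 ⊆ --1001,-110-1,011--1
  m27 ⊆ -110-1,011--1
  m29 ⊆ 011--1 [E]
  m30 ⊆ 01-110,01111-
  m31 ⊆ 011--1,01111-
  m36 ⊆ 1001-0 [E]
  m38 ⊆ 1-0110,10-110,1001-0
  m40 ⊆ -0100-,1-10--
  m41 ⊆ --1001,-0100-,1-10--
  m42 ⊆ 1-10--,101-1-
  m43 ⊆ 1-10--,101-1-
  m46 ⊆ 10-110,101-1-
  m47 ⊆ 101-1- [E]
  m54 ⊆ -10110,1-0110,11011-
  m55 ⊆ 11011- [E]
  m56 ⊆ 1-10-- [E]
  m57 ⊆ --1001,-110-1,1-10--
  m58 ⊆ 1-10-- [E]
  m59 ⊆ -110-1,1-10--
E = {-0100-, 00001-, 010--0, 011--1, 1-10--, 1001-0, 101-1-, 11011-}

NO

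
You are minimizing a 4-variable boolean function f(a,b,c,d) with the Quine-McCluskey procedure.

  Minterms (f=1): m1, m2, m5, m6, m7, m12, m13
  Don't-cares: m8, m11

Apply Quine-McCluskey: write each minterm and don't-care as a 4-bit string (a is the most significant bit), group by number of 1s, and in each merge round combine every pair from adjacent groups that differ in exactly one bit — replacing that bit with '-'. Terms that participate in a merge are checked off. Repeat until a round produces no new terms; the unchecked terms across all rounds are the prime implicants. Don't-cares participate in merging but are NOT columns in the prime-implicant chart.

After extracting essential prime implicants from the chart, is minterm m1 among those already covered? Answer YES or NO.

YES

[col 0] 0001*, 0010*, 0101*, 0110*, 0111*, 1000*, 1011, 1100*, 1101*
[col 1] -101, 0-01, 0-10, 01-1, 011-, 1-00, 110-
Prime implicants: -101, 0-01, 0-10, 01-1, 011-, 1-00, 1011, 110-
PI chart (minterm → PIs covering it):
  1 | 0-01  (sole → essential)
  2 | 0-10  (sole → essential)
  5 | -101,0-01,01-1
  6 | 0-10,011-
  7 | 01-1,011-
  12 | 1-00,110-
  13 | -101,110-
Essential prime implicants: 0-01, 0-10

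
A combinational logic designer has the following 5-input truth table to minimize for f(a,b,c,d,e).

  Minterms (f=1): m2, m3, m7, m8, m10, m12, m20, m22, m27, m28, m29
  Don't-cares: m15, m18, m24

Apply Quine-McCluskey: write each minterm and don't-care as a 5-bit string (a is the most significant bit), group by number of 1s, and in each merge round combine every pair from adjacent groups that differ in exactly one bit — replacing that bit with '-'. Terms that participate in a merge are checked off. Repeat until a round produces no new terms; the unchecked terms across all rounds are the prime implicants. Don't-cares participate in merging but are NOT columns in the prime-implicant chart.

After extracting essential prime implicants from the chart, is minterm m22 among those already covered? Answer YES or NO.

[col 0] 00010*, 00011*, 00111*, 01000*, 01010*, 01100*, 01111*, 10010*, 10100*, 10110*, 11000*, 11011, 11100*, 11101*
[col 1] -0010, -1000*, -1100*, 0-010, 0-111, 00-11, 0001-, 01-00*, 010-0, 1-100, 10-10, 101-0, 11-00*, 1110-
[col 2] -1-00
Prime implicants: -0010, -1-00, 0-010, 0-111, 00-11, 0001-, 010-0, 1-100, 10-10, 101-0, 11011, 1110-
PI chart (minterm → PIs covering it):
  2 | -0010,0-010,0001-
  3 | 00-11,0001-
  7 | 0-111,00-11
  8 | -1-00,010-0
  10 | 0-010,010-0
  12 | -1-00  (sole → essential)
  20 | 1-100,101-0
  22 | 10-10,101-0
  27 | 11011  (sole → essential)
  28 | -1-00,1-100,1110-
  29 | 1110-  (sole → essential)
Essential prime implicants: -1-00, 11011, 1110-

NO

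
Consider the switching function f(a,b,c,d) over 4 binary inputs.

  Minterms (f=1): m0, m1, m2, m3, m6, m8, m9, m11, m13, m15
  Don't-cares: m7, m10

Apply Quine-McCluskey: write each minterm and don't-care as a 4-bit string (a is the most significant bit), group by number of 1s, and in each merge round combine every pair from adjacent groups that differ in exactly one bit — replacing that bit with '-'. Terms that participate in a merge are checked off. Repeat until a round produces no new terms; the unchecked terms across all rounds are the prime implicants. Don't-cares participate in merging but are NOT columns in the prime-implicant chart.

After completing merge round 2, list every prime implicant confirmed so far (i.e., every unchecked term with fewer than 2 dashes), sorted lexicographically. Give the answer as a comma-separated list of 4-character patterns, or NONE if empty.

NONE

Round 0: 0000✓ 0001✓ 0010✓ 0011✓ 0110✓ 0111✓ 1000✓ 1001✓ 1010✓ 1011✓ 1101✓ 1111✓
Round 1: -000✓ -001✓ -010✓ -011✓ -111✓ 0-10✓ 0-11✓ 00-0✓ 00-1✓ 000-✓ 001-✓ 011-✓ 1-01✓ 1-11✓ 10-0✓ 10-1✓ 100-✓ 101-✓ 11-1✓
Round 2: --11 -0-0✓ -0-1✓ -00-✓ -01-✓ 0-1- 00--✓ 1--1 10--✓
Round 3: -0--
PIs = {--11, -0--, 0-1-, 1--1}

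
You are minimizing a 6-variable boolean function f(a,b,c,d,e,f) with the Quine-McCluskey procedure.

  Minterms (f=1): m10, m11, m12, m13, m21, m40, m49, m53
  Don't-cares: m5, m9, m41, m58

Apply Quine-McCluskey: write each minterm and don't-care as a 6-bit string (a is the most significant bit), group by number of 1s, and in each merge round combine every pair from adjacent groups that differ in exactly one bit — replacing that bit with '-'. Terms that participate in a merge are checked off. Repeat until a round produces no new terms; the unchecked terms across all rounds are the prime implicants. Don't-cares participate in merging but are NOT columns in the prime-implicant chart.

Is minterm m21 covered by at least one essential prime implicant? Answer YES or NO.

NO

size-2^0 implicants → 000101(✓)  001001(✓)  001010(✓)  001011(✓)  001100(✓)  001101(✓)  010101(✓)  101000(✓)  101001(✓)  110001(✓)  110101(✓)  111010
size-2^1 implicants → -01001  -10101  0-0101  00-101  001-01  0010-1  00101-  00110-  10100-  110-01
Unchecked terms (primes): -01001, -10101, 0-0101, 00-101, 001-01, 0010-1, 00101-, 00110-, 10100-, 110-01, 111010
Minterm coverage:
  m10 ⊆ 00101- [E]
  m11 ⊆ 0010-1,00101-
  m12 ⊆ 00110- [E]
  m13 ⊆ 00-101,001-01,00110-
  m21 ⊆ -10101,0-0101
  m40 ⊆ 10100- [E]
  m49 ⊆ 110-01 [E]
  m53 ⊆ -10101,110-01
E = {00101-, 00110-, 10100-, 110-01}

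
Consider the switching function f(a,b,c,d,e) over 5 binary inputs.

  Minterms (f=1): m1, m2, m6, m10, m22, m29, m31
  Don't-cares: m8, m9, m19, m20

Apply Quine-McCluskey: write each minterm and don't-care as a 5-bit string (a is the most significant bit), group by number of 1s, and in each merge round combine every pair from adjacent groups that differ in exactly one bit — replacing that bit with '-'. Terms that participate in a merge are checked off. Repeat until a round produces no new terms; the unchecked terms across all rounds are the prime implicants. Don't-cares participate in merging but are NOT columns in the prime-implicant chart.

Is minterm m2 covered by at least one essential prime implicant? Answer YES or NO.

[col 0] 00001*, 00010*, 00110*, 01000*, 01001*, 01010*, 10011, 10100*, 10110*, 11101*, 11111*
[col 1] -0110, 0-001, 0-010, 00-10, 010-0, 0100-, 101-0, 111-1
Prime implicants: -0110, 0-001, 0-010, 00-10, 010-0, 0100-, 10011, 101-0, 111-1
PI chart (minterm → PIs covering it):
  1 | 0-001  (sole → essential)
  2 | 0-010,00-10
  6 | -0110,00-10
  10 | 0-010,010-0
  22 | -0110,101-0
  29 | 111-1  (sole → essential)
  31 | 111-1  (sole → essential)
Essential prime implicants: 0-001, 111-1

NO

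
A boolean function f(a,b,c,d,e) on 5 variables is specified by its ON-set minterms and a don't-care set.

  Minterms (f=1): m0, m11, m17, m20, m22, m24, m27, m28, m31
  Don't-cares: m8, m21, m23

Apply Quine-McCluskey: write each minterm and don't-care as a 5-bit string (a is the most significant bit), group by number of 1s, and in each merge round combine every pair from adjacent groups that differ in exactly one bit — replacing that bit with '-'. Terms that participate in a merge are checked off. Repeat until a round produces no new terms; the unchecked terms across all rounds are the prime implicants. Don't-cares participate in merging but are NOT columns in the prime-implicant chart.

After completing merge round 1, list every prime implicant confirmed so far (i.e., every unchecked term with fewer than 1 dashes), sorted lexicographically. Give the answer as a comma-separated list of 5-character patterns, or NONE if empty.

size-2^0 implicants → 00000(✓)  01000(✓)  01011(✓)  10001(✓)  10100(✓)  10101(✓)  10110(✓)  10111(✓)  11000(✓)  11011(✓)  11100(✓)  11111(✓)
size-2^1 implicants → -1000  -1011  0-000  1-100  1-111  10-01  101-0(✓)  101-1(✓)  1010-(✓)  1011-(✓)  11-00  11-11
size-2^2 implicants → 101--
Unchecked terms (primes): -1000, -1011, 0-000, 1-100, 1-111, 10-01, 101--, 11-00, 11-11

NONE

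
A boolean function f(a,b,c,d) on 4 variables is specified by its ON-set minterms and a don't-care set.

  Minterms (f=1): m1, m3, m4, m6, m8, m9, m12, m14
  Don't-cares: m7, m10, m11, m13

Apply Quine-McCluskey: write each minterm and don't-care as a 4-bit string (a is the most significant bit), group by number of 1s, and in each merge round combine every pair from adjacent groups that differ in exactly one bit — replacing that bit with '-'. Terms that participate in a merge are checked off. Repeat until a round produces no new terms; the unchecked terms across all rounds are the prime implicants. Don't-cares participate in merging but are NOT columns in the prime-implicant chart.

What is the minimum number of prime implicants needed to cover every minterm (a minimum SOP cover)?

[col 0] 0001*, 0011*, 0100*, 0110*, 0111*, 1000*, 1001*, 1010*, 1011*, 1100*, 1101*, 1110*
[col 1] -001*, -011*, -100*, -110*, 0-11, 00-1*, 01-0*, 011-, 1-00*, 1-01*, 1-10*, 10-0*, 10-1*, 100-*, 101-*, 11-0*, 110-*
[col 2] -0-1, -1-0, 1--0, 1-0-, 10--
Prime implicants: -0-1, -1-0, 0-11, 011-, 1--0, 1-0-, 10--
PI chart (minterm → PIs covering it):
  1 | -0-1  (sole → essential)
  3 | -0-1,0-11
  4 | -1-0  (sole → essential)
  6 | -1-0,011-
  8 | 1--0,1-0-,10--
  9 | -0-1,1-0-,10--
  12 | -1-0,1--0,1-0-
  14 | -1-0,1--0
Essential prime implicants: -0-1, -1-0
Petrick residual → 1--0
Minimum SOP uses 3 PIs: b'd + bd' + ad'

3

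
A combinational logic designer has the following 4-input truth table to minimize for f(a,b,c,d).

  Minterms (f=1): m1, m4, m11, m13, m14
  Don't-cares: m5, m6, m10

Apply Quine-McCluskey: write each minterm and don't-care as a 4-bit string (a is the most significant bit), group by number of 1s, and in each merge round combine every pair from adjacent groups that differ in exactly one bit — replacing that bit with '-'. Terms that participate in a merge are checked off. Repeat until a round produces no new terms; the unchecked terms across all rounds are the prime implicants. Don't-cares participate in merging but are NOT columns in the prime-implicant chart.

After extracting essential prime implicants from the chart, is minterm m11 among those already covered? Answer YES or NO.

YES

[col 0] 0001*, 0100*, 0101*, 0110*, 1010*, 1011*, 1101*, 1110*
[col 1] -101, -110, 0-01, 01-0, 010-, 1-10, 101-
Prime implicants: -101, -110, 0-01, 01-0, 010-, 1-10, 101-
PI chart (minterm → PIs covering it):
  1 | 0-01  (sole → essential)
  4 | 01-0,010-
  11 | 101-  (sole → essential)
  13 | -101  (sole → essential)
  14 | -110,1-10
Essential prime implicants: -101, 0-01, 101-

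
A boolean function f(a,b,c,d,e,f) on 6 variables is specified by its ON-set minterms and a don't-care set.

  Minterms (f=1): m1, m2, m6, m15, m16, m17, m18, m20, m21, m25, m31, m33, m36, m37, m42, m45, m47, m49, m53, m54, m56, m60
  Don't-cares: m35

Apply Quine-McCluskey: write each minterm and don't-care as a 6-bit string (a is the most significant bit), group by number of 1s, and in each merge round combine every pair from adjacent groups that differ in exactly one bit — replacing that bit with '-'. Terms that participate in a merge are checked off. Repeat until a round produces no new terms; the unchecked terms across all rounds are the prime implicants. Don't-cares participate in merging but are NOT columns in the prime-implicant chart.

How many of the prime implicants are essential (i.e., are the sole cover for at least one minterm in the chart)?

size-2^0 implicants → 000001(✓)  000010(✓)  000110(✓)  001111(✓)  010000(✓)  010001(✓)  010010(✓)  010100(✓)  010101(✓)  011001(✓)  011111(✓)  100001(✓)  100011(✓)  100100(✓)  100101(✓)  101010  101101(✓)  101111(✓)  110001(✓)  110101(✓)  110110  111000(✓)  111100(✓)
size-2^1 implicants → -00001(✓)  -01111  -10001(✓)  -10101(✓)  0-0001(✓)  0-0010  0-1111  000-10  01-001  010-00(✓)  010-01(✓)  0100-0  01000-(✓)  01010-(✓)  1-0001(✓)  1-0101(✓)  10-101  100-01(✓)  1000-1  10010-  1011-1  110-01(✓)  111-00
size-2^2 implicants → --0001  -10-01  010-0-  1-0-01
Unchecked terms (primes): --0001, -01111, -10-01, 0-0010, 0-1111, 000-10, 01-001, 010-0-, 0100-0, 1-0-01, 10-101, 1000-1, 10010-, 101010, 1011-1, 110110, 111-00
Minterm coverage:
  m1 ⊆ --0001 [E]
  m2 ⊆ 0-0010,000-10
  m6 ⊆ 000-10 [E]
  m15 ⊆ -01111,0-1111
  m16 ⊆ 010-0-,0100-0
  m17 ⊆ --0001,-10-01,01-001,010-0-
  m18 ⊆ 0-0010,0100-0
  m20 ⊆ 010-0- [E]
  m21 ⊆ -10-01,010-0-
  m25 ⊆ 01-001 [E]
  m31 ⊆ 0-1111 [E]
  m33 ⊆ --0001,1-0-01,1000-1
  m36 ⊆ 10010- [E]
  m37 ⊆ 1-0-01,10-101,10010-
  m42 ⊆ 101010 [E]
  m45 ⊆ 10-101,1011-1
  m47 ⊆ -01111,1011-1
  m49 ⊆ --0001,-10-01,1-0-01
  m53 ⊆ -10-01,1-0-01
  m54 ⊆ 110110 [E]
  m56 ⊆ 111-00 [E]
  m60 ⊆ 111-00 [E]
E = {--0001, 0-1111, 000-10, 01-001, 010-0-, 10010-, 101010, 110110, 111-00}

9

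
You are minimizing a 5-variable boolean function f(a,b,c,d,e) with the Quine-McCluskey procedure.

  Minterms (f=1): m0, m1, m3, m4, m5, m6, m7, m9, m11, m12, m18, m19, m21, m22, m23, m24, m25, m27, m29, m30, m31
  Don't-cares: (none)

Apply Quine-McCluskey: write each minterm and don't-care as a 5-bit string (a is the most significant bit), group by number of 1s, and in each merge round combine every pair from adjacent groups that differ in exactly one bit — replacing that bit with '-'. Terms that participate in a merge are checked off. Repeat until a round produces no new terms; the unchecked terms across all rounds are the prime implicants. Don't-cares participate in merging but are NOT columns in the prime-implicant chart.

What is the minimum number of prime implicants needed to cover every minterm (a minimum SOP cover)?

9

Round 0: 00000✓ 00001✓ 00011✓ 00100✓ 00101✓ 00110✓ 00111✓ 01001✓ 01011✓ 01100✓ 10010✓ 10011✓ 10101✓ 10110✓ 10111✓ 11000✓ 11001✓ 11011✓ 11101✓ 11110✓ 11111✓
Round 1: -0011✓ -0101✓ -0110✓ -0111✓ -1001✓ -1011✓ 0-001✓ 0-011✓ 0-100 00-00✓ 00-01✓ 00-11✓ 000-1✓ 0000-✓ 001-0✓ 001-1✓ 0010-✓ 0011-✓ 010-1✓ 1-011✓ 1-101✓ 1-110✓ 1-111✓ 10-10✓ 10-11✓ 1001-✓ 101-1✓ 1011-✓ 11-01✓ 11-11✓ 110-1✓ 1100- 111-1✓ 1111-✓
Round 2: --011 -0-11 -01-1 -011- -10-1 0-0-1 00--1 00-0- 001-- 1--11 1-1-1 1-11- 10-1- 11--1
PIs = {--011, -0-11, -01-1, -011-, -10-1, 0-0-1, 0-100, 00--1, 00-0-, 001--, 1--11, 1-1-1, 1-11-, 10-1-, 11--1, 1100-}
Coverage chart:
  m0: 00-0- ←essential
  m1: 0-0-1,00--1,00-0-
  m3: --011,-0-11,0-0-1,00--1
  m4: 0-100,00-0-,001--
  m5: -01-1,00--1,00-0-,001--
  m6: -011-,001--
  m7: -0-11,-01-1,-011-,00--1,001--
  m9: -10-1,0-0-1
  m11: --011,-10-1,0-0-1
  m12: 0-100 ←essential
  m18: 10-1- ←essential
  m19: --011,-0-11,1--11,10-1-
  m21: -01-1,1-1-1
  m22: -011-,1-11-,10-1-
  m23: -0-11,-01-1,-011-,1--11,1-1-1,1-11-,10-1-
  m24: 1100- ←essential
  m25: -10-1,11--1,1100-
  m27: --011,-10-1,1--11,11--1
  m29: 1-1-1,11--1
  m30: 1-11- ←essential
  m31: 1--11,1-1-1,1-11-,11--1
Essential: 0-100, 00-0-, 1-11-, 10-1-, 1100-
Petrick residual → --011, -011-, -10-1, 1-1-1
Min cover (9 terms): c'de + b'cd + bc'e + a'cd'e' + a'b'd' + ace + acd + ab'd + abc'd'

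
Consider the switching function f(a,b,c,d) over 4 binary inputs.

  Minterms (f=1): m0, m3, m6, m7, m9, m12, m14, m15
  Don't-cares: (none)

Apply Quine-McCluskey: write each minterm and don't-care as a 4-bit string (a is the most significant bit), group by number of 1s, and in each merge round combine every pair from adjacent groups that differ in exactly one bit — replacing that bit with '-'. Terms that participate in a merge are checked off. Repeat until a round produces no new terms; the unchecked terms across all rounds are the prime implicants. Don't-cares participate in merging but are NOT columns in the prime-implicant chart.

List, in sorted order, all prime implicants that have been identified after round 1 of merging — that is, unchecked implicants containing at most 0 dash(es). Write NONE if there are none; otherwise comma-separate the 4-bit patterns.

0000, 1001

Round 0: 0000 0011✓ 0110✓ 0111✓ 1001 1100✓ 1110✓ 1111✓
Round 1: -110✓ -111✓ 0-11 011-✓ 11-0 111-✓
Round 2: -11-
PIs = {-11-, 0-11, 0000, 1001, 11-0}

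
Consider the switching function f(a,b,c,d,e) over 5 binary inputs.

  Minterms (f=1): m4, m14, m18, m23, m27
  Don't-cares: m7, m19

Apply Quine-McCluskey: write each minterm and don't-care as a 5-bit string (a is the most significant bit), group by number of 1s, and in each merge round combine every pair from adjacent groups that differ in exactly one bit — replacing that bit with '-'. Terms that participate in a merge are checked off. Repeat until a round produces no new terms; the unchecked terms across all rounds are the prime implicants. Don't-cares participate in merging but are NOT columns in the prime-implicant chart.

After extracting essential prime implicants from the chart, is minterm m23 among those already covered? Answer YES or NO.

NO

Round 0: 00100 00111✓ 01110 10010✓ 10011✓ 10111✓ 11011✓
Round 1: -0111 1-011 10-11 1001-
PIs = {-0111, 00100, 01110, 1-011, 10-11, 1001-}
Coverage chart:
  m4: 00100 ←essential
  m14: 01110 ←essential
  m18: 1001- ←essential
  m23: -0111,10-11
  m27: 1-011 ←essential
Essential: 00100, 01110, 1-011, 1001-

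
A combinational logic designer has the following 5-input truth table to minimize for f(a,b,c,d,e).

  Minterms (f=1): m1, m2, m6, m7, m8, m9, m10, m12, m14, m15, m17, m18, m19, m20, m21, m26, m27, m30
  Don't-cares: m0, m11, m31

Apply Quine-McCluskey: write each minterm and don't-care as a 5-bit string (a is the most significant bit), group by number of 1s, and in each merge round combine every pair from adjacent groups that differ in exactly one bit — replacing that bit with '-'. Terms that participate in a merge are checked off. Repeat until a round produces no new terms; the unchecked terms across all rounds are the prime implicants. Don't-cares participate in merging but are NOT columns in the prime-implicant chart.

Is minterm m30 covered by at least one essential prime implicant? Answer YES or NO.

size-2^0 implicants → 00000(✓)  00001(✓)  00010(✓)  00110(✓)  00111(✓)  01000(✓)  01001(✓)  01010(✓)  01011(✓)  01100(✓)  01110(✓)  01111(✓)  10001(✓)  10010(✓)  10011(✓)  10100(✓)  10101(✓)  11010(✓)  11011(✓)  11110(✓)  11111(✓)
size-2^1 implicants → -0001  -0010(✓)  -1010(✓)  -1011(✓)  -1110(✓)  -1111(✓)  0-000(✓)  0-001(✓)  0-010(✓)  0-110(✓)  0-111(✓)  00-10(✓)  000-0(✓)  0000-(✓)  0011-(✓)  01-00(✓)  01-10(✓)  01-11(✓)  010-0(✓)  010-1(✓)  0100-(✓)  0101-(✓)  011-0(✓)  0111-(✓)  1-010(✓)  1-011(✓)  10-01  100-1  1001-(✓)  1010-  11-10(✓)  11-11(✓)  1101-(✓)  1111-(✓)
size-2^2 implicants → --010  -1-10(✓)  -1-11(✓)  -101-(✓)  -111-(✓)  0--10  0-0-0  0-00-  0-11-  01--0  01-1-(✓)  010--  1-01-  11-1-(✓)
size-2^3 implicants → -1-1-
Unchecked terms (primes): --010, -0001, -1-1-, 0--10, 0-0-0, 0-00-, 0-11-, 01--0, 010--, 1-01-, 10-01, 100-1, 1010-
Minterm coverage:
  m1 ⊆ -0001,0-00-
  m2 ⊆ --010,0--10,0-0-0
  m6 ⊆ 0--10,0-11-
  m7 ⊆ 0-11- [E]
  m8 ⊆ 0-0-0,0-00-,01--0,010--
  m9 ⊆ 0-00-,010--
  m10 ⊆ --010,-1-1-,0--10,0-0-0,01--0,010--
  m12 ⊆ 01--0 [E]
  m14 ⊆ -1-1-,0--10,0-11-,01--0
  m15 ⊆ -1-1-,0-11-
  m17 ⊆ -0001,10-01,100-1
  m18 ⊆ --010,1-01-
  m19 ⊆ 1-01-,100-1
  m20 ⊆ 1010- [E]
  m21 ⊆ 10-01,1010-
  m26 ⊆ --010,-1-1-,1-01-
  m27 ⊆ -1-1-,1-01-
  m30 ⊆ -1-1- [E]
E = {-1-1-, 0-11-, 01--0, 1010-}

YES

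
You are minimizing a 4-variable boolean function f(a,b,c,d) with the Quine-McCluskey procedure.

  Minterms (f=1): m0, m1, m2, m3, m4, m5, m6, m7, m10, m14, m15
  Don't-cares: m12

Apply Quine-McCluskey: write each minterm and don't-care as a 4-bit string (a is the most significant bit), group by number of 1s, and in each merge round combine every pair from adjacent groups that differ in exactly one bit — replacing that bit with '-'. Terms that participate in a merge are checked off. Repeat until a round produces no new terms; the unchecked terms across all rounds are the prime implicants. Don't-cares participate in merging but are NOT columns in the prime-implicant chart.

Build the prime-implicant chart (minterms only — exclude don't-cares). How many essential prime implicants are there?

Round 0: 0000✓ 0001✓ 0010✓ 0011✓ 0100✓ 0101✓ 0110✓ 0111✓ 1010✓ 1100✓ 1110✓ 1111✓
Round 1: -010✓ -100✓ -110✓ -111✓ 0-00✓ 0-01✓ 0-10✓ 0-11✓ 00-0✓ 00-1✓ 000-✓ 001-✓ 01-0✓ 01-1✓ 010-✓ 011-✓ 1-10✓ 11-0✓ 111-✓
Round 2: --10 -1-0 -11- 0--0✓ 0--1✓ 0-0-✓ 0-1-✓ 00--✓ 01--✓
Round 3: 0---
PIs = {--10, -1-0, -11-, 0---}
Coverage chart:
  m0: 0--- ←essential
  m1: 0--- ←essential
  m2: --10,0---
  m3: 0--- ←essential
  m4: -1-0,0---
  m5: 0--- ←essential
  m6: --10,-1-0,-11-,0---
  m7: -11-,0---
  m10: --10 ←essential
  m14: --10,-1-0,-11-
  m15: -11- ←essential
Essential: --10, -11-, 0---

3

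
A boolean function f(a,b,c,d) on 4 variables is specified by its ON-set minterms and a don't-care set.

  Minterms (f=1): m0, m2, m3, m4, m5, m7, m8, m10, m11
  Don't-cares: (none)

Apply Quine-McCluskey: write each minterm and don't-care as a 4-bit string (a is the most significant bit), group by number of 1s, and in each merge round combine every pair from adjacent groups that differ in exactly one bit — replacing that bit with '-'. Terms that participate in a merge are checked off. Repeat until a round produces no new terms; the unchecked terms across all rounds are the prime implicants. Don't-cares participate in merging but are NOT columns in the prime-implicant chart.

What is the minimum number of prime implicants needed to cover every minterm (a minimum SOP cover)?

Round 0: 0000✓ 0010✓ 0011✓ 0100✓ 0101✓ 0111✓ 1000✓ 1010✓ 1011✓
Round 1: -000✓ -010✓ -011✓ 0-00 0-11 00-0✓ 001-✓ 01-1 010- 10-0✓ 101-✓
Round 2: -0-0 -01-
PIs = {-0-0, -01-, 0-00, 0-11, 01-1, 010-}
Coverage chart:
  m0: -0-0,0-00
  m2: -0-0,-01-
  m3: -01-,0-11
  m4: 0-00,010-
  m5: 01-1,010-
  m7: 0-11,01-1
  m8: -0-0 ←essential
  m10: -0-0,-01-
  m11: -01- ←essential
Essential: -0-0, -01-
Petrick residual → 0-00, 01-1
Min cover (4 terms): b'd' + b'c + a'c'd' + a'bd

4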